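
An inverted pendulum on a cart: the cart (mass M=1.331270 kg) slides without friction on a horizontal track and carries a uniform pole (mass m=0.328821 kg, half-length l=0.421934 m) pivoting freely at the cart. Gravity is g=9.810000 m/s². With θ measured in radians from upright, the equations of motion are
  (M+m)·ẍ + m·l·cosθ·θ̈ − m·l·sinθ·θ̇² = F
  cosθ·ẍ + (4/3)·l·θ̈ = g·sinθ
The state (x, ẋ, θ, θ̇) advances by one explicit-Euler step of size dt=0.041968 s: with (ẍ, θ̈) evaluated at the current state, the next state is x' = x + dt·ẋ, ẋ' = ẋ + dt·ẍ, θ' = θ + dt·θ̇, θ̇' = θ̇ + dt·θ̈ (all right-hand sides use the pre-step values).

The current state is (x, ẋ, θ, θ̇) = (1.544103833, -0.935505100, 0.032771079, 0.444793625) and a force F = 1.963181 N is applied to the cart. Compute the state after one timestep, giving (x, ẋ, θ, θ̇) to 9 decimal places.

(1.504842555, -0.879551705, 0.051438178, 0.369366458)

sinθ=0.032765214, cosθ=0.999463076
temp = (F + m·l·θ̇²·sinθ)/(M+m) = (1.963181 + 0.000899361)/1.660091 = 1.183116083
θ̈ = (g·sinθ − cosθ·temp)/(l·(4/3 − m·cos²θ/(M+m))) = -1.797254269
ẍ = temp − m·l·θ̈·cosθ/(M+m) = 1.333239504
Euler: x'=1.544103833+0.041968·-0.935505100=1.504842555, ẋ'=-0.935505100+0.041968·1.333239504=-0.879551705
       θ'=0.032771079+0.041968·0.444793625=0.051438178, θ̇'=0.444793625+0.041968·-1.797254269=0.369366458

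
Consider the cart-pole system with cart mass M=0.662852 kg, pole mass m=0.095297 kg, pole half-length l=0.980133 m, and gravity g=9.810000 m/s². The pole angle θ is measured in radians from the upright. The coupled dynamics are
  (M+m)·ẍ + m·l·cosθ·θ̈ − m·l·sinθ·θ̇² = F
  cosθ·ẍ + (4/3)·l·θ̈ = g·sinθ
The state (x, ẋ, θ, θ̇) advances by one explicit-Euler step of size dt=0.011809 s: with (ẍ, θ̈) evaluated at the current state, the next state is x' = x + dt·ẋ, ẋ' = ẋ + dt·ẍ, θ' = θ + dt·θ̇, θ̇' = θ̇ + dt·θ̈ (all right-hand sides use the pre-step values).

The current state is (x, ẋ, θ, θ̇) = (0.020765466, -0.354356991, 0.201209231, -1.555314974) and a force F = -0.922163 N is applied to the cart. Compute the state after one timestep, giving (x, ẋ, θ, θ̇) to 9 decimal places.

sinθ=0.199854312, cosθ=0.979825624
temp = (F + m·l·θ̇²·sinθ)/(M+m) = (-0.922163 + 0.045155897)/0.758149 = -1.156774069
θ̈ = (g·sinθ − cosθ·temp)/(l·(4/3 − m·cos²θ/(M+m))) = 2.603145309
ẍ = temp − m·l·θ̈·cosθ/(M+m) = -1.471010749
Euler: x'=0.020765466+0.011809·-0.354356991=0.016580864, ẋ'=-0.354356991+0.011809·-1.471010749=-0.371728157
       θ'=0.201209231+0.011809·-1.555314974=0.182842516, θ̇'=-1.555314974+0.011809·2.603145309=-1.524574431

(0.016580864, -0.371728157, 0.182842516, -1.524574431)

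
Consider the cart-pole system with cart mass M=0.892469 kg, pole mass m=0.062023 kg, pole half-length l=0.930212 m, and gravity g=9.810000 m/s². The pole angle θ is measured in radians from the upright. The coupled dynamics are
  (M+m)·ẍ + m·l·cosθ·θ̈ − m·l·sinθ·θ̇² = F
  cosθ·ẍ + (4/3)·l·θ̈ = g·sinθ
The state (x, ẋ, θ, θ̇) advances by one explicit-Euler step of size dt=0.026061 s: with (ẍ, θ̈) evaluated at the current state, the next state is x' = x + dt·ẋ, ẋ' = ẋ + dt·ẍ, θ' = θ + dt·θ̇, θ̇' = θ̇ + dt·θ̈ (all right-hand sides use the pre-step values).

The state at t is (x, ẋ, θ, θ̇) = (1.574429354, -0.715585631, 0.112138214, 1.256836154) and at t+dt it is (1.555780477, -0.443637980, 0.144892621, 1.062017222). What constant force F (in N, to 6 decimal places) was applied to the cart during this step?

ẍ = (ẋ'−ẋ)/dt = (-0.443637980−-0.715585631)/0.026061 = 10.435043
θ̈ = (θ̇'−θ̇)/dt = (1.062017222−1.256836154)/0.026061 = -7.475497
sinθ=0.111903, cosθ=0.993719
F = (M+m)·ẍ + m·l·cosθ·θ̈ − m·l·sinθ·θ̇² = 9.960165 + -0.428586 − 0.010198 = 9.521380

F = 9.521380 N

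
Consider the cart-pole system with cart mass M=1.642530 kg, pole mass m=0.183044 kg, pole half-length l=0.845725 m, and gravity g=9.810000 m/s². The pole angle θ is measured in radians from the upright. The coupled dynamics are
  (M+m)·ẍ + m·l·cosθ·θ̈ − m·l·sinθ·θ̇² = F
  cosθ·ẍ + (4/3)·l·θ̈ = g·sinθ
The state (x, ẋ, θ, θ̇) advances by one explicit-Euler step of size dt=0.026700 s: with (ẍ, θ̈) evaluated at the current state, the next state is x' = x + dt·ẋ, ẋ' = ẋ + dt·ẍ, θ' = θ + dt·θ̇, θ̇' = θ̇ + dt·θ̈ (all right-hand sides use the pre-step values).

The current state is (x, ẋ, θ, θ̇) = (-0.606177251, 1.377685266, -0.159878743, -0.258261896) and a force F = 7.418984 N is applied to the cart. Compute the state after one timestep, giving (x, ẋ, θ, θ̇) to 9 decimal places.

(-0.569393054, 1.498088405, -0.166774336, -0.400653903)

sinθ=-0.159198497, cosθ=0.987246595
temp = (F + m·l·θ̇²·sinθ)/(M+m) = (7.418984 + -0.001643782)/1.825574 = 4.063018107
θ̈ = (g·sinθ − cosθ·temp)/(l·(4/3 − m·cos²θ/(M+m))) = -5.333033964
ẍ = temp − m·l·θ̈·cosθ/(M+m) = 4.509480845
Euler: x'=-0.606177251+0.026700·1.377685266=-0.569393054, ẋ'=1.377685266+0.026700·4.509480845=1.498088405
       θ'=-0.159878743+0.026700·-0.258261896=-0.166774336, θ̇'=-0.258261896+0.026700·-5.333033964=-0.400653903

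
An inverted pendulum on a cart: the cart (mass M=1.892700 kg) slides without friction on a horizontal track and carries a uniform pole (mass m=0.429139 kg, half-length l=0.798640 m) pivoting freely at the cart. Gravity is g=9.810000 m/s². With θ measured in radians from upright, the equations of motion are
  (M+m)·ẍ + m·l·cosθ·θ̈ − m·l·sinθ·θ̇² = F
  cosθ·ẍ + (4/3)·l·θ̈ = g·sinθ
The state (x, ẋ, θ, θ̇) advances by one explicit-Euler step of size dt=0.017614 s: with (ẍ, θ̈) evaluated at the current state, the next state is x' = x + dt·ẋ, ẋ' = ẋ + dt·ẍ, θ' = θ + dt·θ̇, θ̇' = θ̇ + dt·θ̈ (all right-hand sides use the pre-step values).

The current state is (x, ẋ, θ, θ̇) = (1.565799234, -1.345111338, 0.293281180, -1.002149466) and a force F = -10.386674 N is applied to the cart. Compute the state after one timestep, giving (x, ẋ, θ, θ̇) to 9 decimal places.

(1.542106443, -1.442102307, 0.275629319, -0.868043520)

sinθ=0.289094851, cosθ=0.957300458
temp = (F + m·l·θ̇²·sinθ)/(M+m) = (-10.386674 + 0.099507175)/2.321839 = -4.430611608
θ̈ = (g·sinθ − cosθ·temp)/(l·(4/3 − m·cos²θ/(M+m))) = 7.613599745
ẍ = temp − m·l·θ̈·cosθ/(M+m) = -5.506470341
Euler: x'=1.565799234+0.017614·-1.345111338=1.542106443, ẋ'=-1.345111338+0.017614·-5.506470341=-1.442102307
       θ'=0.293281180+0.017614·-1.002149466=0.275629319, θ̇'=-1.002149466+0.017614·7.613599745=-0.868043520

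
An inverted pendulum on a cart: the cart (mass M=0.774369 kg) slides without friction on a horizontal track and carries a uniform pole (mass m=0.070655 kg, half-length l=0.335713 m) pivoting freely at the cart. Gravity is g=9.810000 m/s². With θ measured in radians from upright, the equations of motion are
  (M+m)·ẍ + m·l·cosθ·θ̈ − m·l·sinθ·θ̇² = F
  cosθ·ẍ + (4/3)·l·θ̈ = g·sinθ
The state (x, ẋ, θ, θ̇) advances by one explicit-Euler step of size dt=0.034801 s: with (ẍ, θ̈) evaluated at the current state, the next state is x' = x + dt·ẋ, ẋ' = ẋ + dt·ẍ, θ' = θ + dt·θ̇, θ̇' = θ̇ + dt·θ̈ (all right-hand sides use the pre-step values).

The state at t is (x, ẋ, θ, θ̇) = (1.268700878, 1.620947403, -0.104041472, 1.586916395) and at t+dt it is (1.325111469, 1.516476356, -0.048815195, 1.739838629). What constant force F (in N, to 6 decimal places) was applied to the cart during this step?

F = -2.426855 N

ẍ = (ẋ'−ẋ)/dt = (1.516476356−1.620947403)/0.034801 = -3.001955
θ̈ = (θ̇'−θ̇)/dt = (1.739838629−1.586916395)/0.034801 = 4.394191
sinθ=-0.103854, cosθ=0.994593
F = (M+m)·ẍ + m·l·cosθ·θ̈ − m·l·sinθ·θ̇² = -2.536724 + 0.103666 − -0.006204 = -2.426855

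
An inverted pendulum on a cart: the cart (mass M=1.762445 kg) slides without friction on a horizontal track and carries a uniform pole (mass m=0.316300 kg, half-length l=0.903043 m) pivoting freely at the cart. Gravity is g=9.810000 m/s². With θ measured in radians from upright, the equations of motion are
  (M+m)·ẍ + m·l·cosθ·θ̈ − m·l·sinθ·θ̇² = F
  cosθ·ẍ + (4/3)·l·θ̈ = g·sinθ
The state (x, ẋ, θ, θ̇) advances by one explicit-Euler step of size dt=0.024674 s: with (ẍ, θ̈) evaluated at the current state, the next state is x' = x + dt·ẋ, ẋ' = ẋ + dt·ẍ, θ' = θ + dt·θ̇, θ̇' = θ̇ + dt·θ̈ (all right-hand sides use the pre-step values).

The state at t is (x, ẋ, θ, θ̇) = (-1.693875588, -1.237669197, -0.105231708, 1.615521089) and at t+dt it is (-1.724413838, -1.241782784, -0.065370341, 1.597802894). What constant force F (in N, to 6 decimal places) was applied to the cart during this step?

ẍ = (ẋ'−ẋ)/dt = (-1.241782784−-1.237669197)/0.024674 = -0.166717
θ̈ = (θ̇'−θ̇)/dt = (1.597802894−1.615521089)/0.024674 = -0.718092
sinθ=-0.105038, cosθ=0.994468
F = (M+m)·ẍ + m·l·cosθ·θ̈ − m·l·sinθ·θ̇² = -0.346563 + -0.203976 − -0.078303 = -0.472236

F = -0.472236 N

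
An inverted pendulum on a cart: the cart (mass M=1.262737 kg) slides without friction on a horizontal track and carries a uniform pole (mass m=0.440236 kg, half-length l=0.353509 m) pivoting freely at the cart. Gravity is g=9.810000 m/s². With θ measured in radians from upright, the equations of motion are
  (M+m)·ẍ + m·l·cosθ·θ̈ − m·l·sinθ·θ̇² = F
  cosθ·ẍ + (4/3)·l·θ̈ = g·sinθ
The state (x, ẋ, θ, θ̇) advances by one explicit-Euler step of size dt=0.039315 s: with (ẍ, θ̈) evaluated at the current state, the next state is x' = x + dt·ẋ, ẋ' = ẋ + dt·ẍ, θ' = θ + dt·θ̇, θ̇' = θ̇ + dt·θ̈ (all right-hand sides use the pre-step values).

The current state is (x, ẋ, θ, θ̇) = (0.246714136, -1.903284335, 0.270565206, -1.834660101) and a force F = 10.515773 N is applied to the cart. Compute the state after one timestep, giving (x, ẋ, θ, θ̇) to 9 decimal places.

(0.171886512, -1.626759397, 0.198435544, -2.181288888)

sinθ=0.267276123, cosθ=0.963619984
temp = (F + m·l·θ̇²·sinθ)/(M+m) = (10.515773 + 0.140009474)/1.702973 = 6.257164661
θ̈ = (g·sinθ − cosθ·temp)/(l·(4/3 − m·cos²θ/(M+m))) = -8.816705759
ẍ = temp − m·l·θ̈·cosθ/(M+m) = 7.033573394
Euler: x'=0.246714136+0.039315·-1.903284335=0.171886512, ẋ'=-1.903284335+0.039315·7.033573394=-1.626759397
       θ'=0.270565206+0.039315·-1.834660101=0.198435544, θ̇'=-1.834660101+0.039315·-8.816705759=-2.181288888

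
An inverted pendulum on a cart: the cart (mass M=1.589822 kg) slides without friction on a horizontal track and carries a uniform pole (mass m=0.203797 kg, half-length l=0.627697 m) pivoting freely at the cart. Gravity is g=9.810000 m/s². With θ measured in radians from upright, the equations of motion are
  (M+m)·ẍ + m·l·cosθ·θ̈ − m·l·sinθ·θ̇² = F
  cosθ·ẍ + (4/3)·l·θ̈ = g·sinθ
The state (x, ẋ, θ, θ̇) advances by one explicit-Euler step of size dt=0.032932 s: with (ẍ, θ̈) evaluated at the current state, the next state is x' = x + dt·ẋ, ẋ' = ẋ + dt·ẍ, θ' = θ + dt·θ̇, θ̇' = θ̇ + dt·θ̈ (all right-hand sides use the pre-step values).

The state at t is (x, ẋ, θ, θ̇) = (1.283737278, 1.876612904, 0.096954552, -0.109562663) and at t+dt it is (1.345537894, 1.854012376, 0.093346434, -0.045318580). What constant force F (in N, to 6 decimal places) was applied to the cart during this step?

F = -0.982690 N

ẍ = (ẋ'−ẋ)/dt = (1.854012376−1.876612904)/0.032932 = -0.686279
θ̈ = (θ̇'−θ̇)/dt = (-0.045318580−-0.109562663)/0.032932 = 1.950810
sinθ=0.096803, cosθ=0.995304
F = (M+m)·ẍ + m·l·cosθ·θ̈ − m·l·sinθ·θ̇² = -1.230922 + 0.248381 − 0.000149 = -0.982690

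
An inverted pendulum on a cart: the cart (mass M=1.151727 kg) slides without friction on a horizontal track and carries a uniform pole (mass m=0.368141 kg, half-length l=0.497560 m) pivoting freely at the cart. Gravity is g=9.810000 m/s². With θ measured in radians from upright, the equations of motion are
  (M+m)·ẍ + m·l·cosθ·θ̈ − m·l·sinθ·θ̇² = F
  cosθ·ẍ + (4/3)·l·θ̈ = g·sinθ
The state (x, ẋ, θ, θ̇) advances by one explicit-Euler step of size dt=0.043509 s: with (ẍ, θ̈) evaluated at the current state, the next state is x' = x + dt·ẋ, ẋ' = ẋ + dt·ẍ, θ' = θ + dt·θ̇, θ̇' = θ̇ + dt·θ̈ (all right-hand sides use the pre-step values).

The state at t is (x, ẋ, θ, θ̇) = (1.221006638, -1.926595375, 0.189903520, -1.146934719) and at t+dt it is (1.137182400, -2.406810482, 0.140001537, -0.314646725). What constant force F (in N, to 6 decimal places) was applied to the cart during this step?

F = -13.379558 N

ẍ = (ẋ'−ẋ)/dt = (-2.406810482−-1.926595375)/0.043509 = -11.037144
θ̈ = (θ̇'−θ̇)/dt = (-0.314646725−-1.146934719)/0.043509 = 19.129100
sinθ=0.188764, cosθ=0.982022
F = (M+m)·ẍ + m·l·cosθ·θ̈ − m·l·sinθ·θ̇² = -16.775002 + 3.440928 − 0.045484 = -13.379558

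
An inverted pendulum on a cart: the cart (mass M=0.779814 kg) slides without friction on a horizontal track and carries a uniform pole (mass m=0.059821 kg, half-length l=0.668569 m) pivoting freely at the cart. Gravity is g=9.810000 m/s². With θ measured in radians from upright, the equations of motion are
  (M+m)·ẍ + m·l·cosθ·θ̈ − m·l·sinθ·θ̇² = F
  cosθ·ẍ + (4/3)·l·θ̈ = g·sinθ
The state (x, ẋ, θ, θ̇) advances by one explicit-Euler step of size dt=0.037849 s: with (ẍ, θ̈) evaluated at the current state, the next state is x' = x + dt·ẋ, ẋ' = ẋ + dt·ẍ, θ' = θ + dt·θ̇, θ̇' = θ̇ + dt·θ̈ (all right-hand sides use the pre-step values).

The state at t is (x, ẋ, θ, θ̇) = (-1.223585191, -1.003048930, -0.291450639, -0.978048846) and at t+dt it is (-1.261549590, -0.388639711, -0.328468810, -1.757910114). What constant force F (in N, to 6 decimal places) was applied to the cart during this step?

F = 12.851615 N

ẍ = (ẋ'−ẋ)/dt = (-0.388639711−-1.003048930)/0.037849 = 16.233169
θ̈ = (θ̇'−θ̇)/dt = (-1.757910114−-0.978048846)/0.037849 = -20.604541
sinθ=-0.287342, cosθ=0.957828
F = (M+m)·ẍ + m·l·cosθ·θ̈ − m·l·sinθ·θ̇² = 13.629937 + -0.789315 − -0.010993 = 12.851615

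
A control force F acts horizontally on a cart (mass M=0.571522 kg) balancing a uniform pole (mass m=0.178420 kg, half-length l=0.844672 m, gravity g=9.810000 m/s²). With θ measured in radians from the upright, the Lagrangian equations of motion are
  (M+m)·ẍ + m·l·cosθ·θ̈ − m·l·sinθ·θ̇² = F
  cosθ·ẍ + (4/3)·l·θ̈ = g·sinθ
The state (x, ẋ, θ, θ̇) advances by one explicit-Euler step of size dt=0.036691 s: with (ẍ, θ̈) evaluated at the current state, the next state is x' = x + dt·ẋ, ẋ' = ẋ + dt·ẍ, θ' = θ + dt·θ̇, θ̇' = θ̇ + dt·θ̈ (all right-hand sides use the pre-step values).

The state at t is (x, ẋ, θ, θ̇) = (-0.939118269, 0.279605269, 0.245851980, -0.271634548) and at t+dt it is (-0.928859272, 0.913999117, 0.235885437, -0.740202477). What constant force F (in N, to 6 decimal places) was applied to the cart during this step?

ẍ = (ẋ'−ẋ)/dt = (0.913999117−0.279605269)/0.036691 = 17.290176
θ̈ = (θ̇'−θ̇)/dt = (-0.740202477−-0.271634548)/0.036691 = -12.770650
sinθ=0.243383, cosθ=0.969930
F = (M+m)·ẍ + m·l·cosθ·θ̈ − m·l·sinθ·θ̇² = 12.966629 + -1.866746 − 0.002706 = 11.097177

F = 11.097177 N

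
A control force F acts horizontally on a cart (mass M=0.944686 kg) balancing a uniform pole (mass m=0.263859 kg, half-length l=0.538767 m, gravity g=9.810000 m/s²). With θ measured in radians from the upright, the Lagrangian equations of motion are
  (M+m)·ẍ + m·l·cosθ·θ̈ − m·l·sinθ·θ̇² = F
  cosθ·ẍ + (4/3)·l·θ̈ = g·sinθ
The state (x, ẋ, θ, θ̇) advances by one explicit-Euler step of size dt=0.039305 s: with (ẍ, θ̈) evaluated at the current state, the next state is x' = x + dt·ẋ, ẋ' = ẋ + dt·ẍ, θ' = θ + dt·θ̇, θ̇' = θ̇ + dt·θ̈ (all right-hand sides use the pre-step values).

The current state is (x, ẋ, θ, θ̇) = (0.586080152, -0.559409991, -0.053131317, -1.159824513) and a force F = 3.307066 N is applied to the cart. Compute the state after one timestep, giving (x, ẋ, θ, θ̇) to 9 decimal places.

sinθ=-0.053106323, cosθ=0.998588864
temp = (F + m·l·θ̇²·sinθ)/(M+m) = (3.307066 + -0.010155556)/1.208545 = 2.727999739
θ̈ = (g·sinθ − cosθ·temp)/(l·(4/3 − m·cos²θ/(M+m))) = -5.399001155
ẍ = temp − m·l·θ̈·cosθ/(M+m) = 3.362176337
Euler: x'=0.586080152+0.039305·-0.559409991=0.564092542, ẋ'=-0.559409991+0.039305·3.362176337=-0.427259650
       θ'=-0.053131317+0.039305·-1.159824513=-0.098718219, θ̇'=-1.159824513+0.039305·-5.399001155=-1.372032253

(0.564092542, -0.427259650, -0.098718219, -1.372032253)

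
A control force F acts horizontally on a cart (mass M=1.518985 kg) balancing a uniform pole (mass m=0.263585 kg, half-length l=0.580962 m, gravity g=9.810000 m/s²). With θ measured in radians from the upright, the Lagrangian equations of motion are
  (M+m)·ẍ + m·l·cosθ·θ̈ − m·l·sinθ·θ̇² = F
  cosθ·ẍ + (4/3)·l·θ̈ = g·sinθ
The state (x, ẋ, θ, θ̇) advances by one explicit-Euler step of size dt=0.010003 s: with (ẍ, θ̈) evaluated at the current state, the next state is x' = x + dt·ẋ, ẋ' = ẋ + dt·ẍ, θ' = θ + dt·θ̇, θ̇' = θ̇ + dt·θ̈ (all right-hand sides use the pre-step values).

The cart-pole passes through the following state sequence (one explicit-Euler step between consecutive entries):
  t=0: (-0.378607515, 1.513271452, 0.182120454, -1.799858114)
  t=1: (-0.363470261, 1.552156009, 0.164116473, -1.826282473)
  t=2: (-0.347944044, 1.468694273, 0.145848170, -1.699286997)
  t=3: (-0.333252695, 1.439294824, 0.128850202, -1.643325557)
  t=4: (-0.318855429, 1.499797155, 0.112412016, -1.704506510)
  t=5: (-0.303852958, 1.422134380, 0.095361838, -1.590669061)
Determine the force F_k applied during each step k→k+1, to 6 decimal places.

step 0→1:
  ẍ = (ẋ'−ẋ)/dt = (1.552156009−1.513271452)/0.010003 = 3.887290
  θ̈ = (θ̇'−θ̇)/dt = (-1.826282473−-1.799858114)/0.010003 = -2.641643
  sinθ=0.181115, cosθ=0.983462
  F = (M+m)·ẍ + m·l·cosθ·θ̈ − m·l·sinθ·θ̇² = 6.929366 + -0.397832 − 0.089846 = 6.441687
step 1→2:
  ẍ = (ẋ'−ẋ)/dt = (1.468694273−1.552156009)/0.010003 = -8.343671
  θ̈ = (θ̇'−θ̇)/dt = (-1.699286997−-1.826282473)/0.010003 = 12.695739
  sinθ=0.163381, cosθ=0.986563
  F = (M+m)·ẍ + m·l·cosθ·θ̈ − m·l·sinθ·θ̇² = -14.873177 + 1.918012 − 0.083446 = -13.038611
step 2→3:
  ẍ = (ẋ'−ẋ)/dt = (1.439294824−1.468694273)/0.010003 = -2.939063
  θ̈ = (θ̇'−θ̇)/dt = (-1.643325557−-1.699286997)/0.010003 = 5.594466
  sinθ=0.145332, cosθ=0.989383
  F = (M+m)·ẍ + m·l·cosθ·θ̈ − m·l·sinθ·θ̇² = -5.239086 + 0.847601 − 0.064263 = -4.455748
step 3→4:
  ẍ = (ẋ'−ẋ)/dt = (1.499797155−1.439294824)/0.010003 = 6.048419
  θ̈ = (θ̇'−θ̇)/dt = (-1.704506510−-1.643325557)/0.010003 = -6.116260
  sinθ=0.128494, cosθ=0.991710
  F = (M+m)·ẍ + m·l·cosθ·θ̈ − m·l·sinθ·θ̇² = 10.781730 + -0.928836 − 0.053137 = 9.799756
step 4→5:
  ẍ = (ẋ'−ẋ)/dt = (1.422134380−1.499797155)/0.010003 = -7.763948
  θ̈ = (θ̇'−θ̇)/dt = (-1.590669061−-1.704506510)/0.010003 = 11.380331
  sinθ=0.112175, cosθ=0.993688
  F = (M+m)·ẍ + m·l·cosθ·θ̈ − m·l·sinθ·θ̇² = -13.839781 + 1.731703 − 0.049907 = -12.157985

F_0 = 6.441687 N
F_1 = -13.038611 N
F_2 = -4.455748 N
F_3 = 9.799756 N
F_4 = -12.157985 N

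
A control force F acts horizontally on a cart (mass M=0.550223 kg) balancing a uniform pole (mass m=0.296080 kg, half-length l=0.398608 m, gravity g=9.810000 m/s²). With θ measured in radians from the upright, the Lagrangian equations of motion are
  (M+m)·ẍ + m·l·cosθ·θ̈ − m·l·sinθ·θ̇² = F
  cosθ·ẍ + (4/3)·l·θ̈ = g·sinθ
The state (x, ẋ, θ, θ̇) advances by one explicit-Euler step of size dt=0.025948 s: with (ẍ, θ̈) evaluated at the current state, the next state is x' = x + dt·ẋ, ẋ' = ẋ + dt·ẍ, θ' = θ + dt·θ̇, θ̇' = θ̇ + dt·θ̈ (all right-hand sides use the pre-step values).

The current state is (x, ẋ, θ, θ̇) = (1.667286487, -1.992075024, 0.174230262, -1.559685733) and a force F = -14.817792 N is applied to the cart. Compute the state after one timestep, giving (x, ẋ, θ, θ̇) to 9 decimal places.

sinθ=0.173350105, cosθ=0.984860265
temp = (F + m·l·θ̇²·sinθ)/(M+m) = (-14.817792 + 0.049768367)/0.846303 = -17.450042872
θ̈ = (g·sinθ − cosθ·temp)/(l·(4/3 − m·cos²θ/(M+m))) = 47.667154236
ẍ = temp − m·l·θ̈·cosθ/(M+m) = -23.996751964
Euler: x'=1.667286487+0.025948·-1.992075024=1.615596124, ẋ'=-1.992075024+0.025948·-23.996751964=-2.614742744
       θ'=0.174230262+0.025948·-1.559685733=0.133759537, θ̇'=-1.559685733+0.025948·47.667154236=-0.322818415

(1.615596124, -2.614742744, 0.133759537, -0.322818415)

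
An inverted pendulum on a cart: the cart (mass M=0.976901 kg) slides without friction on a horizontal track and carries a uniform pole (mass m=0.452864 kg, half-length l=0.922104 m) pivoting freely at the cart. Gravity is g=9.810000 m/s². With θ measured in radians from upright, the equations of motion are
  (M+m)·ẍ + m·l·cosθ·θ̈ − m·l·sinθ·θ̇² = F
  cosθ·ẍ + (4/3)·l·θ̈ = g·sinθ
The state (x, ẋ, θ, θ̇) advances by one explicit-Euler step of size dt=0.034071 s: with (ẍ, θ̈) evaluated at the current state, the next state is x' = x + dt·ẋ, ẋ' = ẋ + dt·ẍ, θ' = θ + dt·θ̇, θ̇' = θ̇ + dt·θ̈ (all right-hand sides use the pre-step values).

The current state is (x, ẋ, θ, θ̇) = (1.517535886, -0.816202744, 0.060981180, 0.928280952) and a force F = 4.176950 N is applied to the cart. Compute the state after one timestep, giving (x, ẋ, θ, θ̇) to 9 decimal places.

(1.489727042, -0.691448197, 0.092608640, 0.843567229)

sinθ=0.060943392, cosθ=0.998141224
temp = (F + m·l·θ̇²·sinθ)/(M+m) = (4.176950 + 0.021929726)/1.429765 = 2.936762143
θ̈ = (g·sinθ − cosθ·temp)/(l·(4/3 − m·cos²θ/(M+m))) = -2.486387911
ẍ = temp − m·l·θ̈·cosθ/(M+m) = 3.661605096
Euler: x'=1.517535886+0.034071·-0.816202744=1.489727042, ẋ'=-0.816202744+0.034071·3.661605096=-0.691448197
       θ'=0.060981180+0.034071·0.928280952=0.092608640, θ̇'=0.928280952+0.034071·-2.486387911=0.843567229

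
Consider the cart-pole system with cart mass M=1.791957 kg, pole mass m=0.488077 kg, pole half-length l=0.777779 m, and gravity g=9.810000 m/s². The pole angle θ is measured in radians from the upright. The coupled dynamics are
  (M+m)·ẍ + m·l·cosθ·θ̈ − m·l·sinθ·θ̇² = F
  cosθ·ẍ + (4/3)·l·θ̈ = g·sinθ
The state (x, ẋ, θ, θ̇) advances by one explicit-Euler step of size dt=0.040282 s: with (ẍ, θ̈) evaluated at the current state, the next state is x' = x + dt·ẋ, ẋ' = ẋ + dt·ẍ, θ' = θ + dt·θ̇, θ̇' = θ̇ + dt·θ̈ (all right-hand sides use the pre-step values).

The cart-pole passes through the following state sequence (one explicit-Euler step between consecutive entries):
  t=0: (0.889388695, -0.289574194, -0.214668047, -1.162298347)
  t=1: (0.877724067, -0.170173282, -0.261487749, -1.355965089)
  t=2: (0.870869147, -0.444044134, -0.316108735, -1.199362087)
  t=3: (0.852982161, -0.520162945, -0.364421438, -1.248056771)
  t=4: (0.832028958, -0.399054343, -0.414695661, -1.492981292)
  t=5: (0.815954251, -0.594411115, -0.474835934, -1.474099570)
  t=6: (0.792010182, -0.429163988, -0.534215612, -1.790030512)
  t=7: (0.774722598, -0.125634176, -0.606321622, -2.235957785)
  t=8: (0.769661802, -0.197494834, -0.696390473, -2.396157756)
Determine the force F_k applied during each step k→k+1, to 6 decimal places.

step 0→1:
  ẍ = (ẋ'−ẋ)/dt = (-0.170173282−-0.289574194)/0.040282 = 2.964126
  θ̈ = (θ̇'−θ̇)/dt = (-1.355965089−-1.162298347)/0.040282 = -4.807774
  sinθ=-0.213023, cosθ=0.977047
  F = (M+m)·ẍ + m·l·cosθ·θ̈ − m·l·sinθ·θ̇² = 6.758307 + -1.783217 − -0.109246 = 5.084337
step 1→2:
  ẍ = (ẋ'−ẋ)/dt = (-0.444044134−-0.170173282)/0.040282 = -6.798839
  θ̈ = (θ̇'−θ̇)/dt = (-1.199362087−-1.355965089)/0.040282 = 3.887667
  sinθ=-0.258518, cosθ=0.966006
  F = (M+m)·ẍ + m·l·cosθ·θ̈ − m·l·sinθ·θ̇² = -15.501585 + 1.425652 − -0.180440 = -13.895493
step 2→3:
  ẍ = (ẋ'−ẋ)/dt = (-0.520162945−-0.444044134)/0.040282 = -1.889648
  θ̈ = (θ̇'−θ̇)/dt = (-1.248056771−-1.199362087)/0.040282 = -1.208845
  sinθ=-0.310870, cosθ=0.950452
  F = (M+m)·ẍ + m·l·cosθ·θ̈ − m·l·sinθ·θ̇² = -4.308462 + -0.436160 − -0.169756 = -4.574866
step 3→4:
  ẍ = (ẋ'−ẋ)/dt = (-0.399054343−-0.520162945)/0.040282 = 3.006519
  θ̈ = (θ̇'−θ̇)/dt = (-1.492981292−-1.248056771)/0.040282 = -6.080247
  sinθ=-0.356409, cosθ=0.934330
  F = (M+m)·ẍ + m·l·cosθ·θ̈ − m·l·sinθ·θ̇² = 6.854966 + -2.156583 − -0.210747 = 4.909130
step 4→5:
  ẍ = (ẋ'−ẋ)/dt = (-0.594411115−-0.399054343)/0.040282 = -4.849729
  θ̈ = (θ̇'−θ̇)/dt = (-1.474099570−-1.492981292)/0.040282 = 0.468738
  sinθ=-0.402911, cosθ=0.915239
  F = (M+m)·ẍ + m·l·cosθ·θ̈ − m·l·sinθ·θ̇² = -11.057546 + 0.162858 − -0.340928 = -10.553760
step 5→6:
  ẍ = (ẋ'−ẋ)/dt = (-0.429163988−-0.594411115)/0.040282 = 4.102257
  θ̈ = (θ̇'−θ̇)/dt = (-1.790030512−-1.474099570)/0.040282 = -7.842981
  sinθ=-0.457193, cosθ=0.889368
  F = (M+m)·ẍ + m·l·cosθ·θ̈ − m·l·sinθ·θ̇² = 9.353286 + -2.647933 − -0.377135 = 7.082488
step 6→7:
  ẍ = (ẋ'−ẋ)/dt = (-0.125634176−-0.429163988)/0.040282 = 7.535123
  θ̈ = (θ̇'−θ̇)/dt = (-2.235957785−-1.790030512)/0.040282 = -11.070137
  sinθ=-0.509166, cosθ=0.860668
  F = (M+m)·ẍ + m·l·cosθ·θ̈ − m·l·sinθ·θ̇² = 17.180336 + -3.616874 − -0.619334 = 14.182796
step 7→8:
  ẍ = (ẋ'−ẋ)/dt = (-0.197494834−-0.125634176)/0.040282 = -1.783940
  θ̈ = (θ̇'−θ̇)/dt = (-2.396157756−-2.235957785)/0.040282 = -3.976962
  sinθ=-0.569849, cosθ=0.821750
  F = (M+m)·ẍ + m·l·cosθ·θ̈ − m·l·sinθ·θ̇² = -4.067443 + -1.240611 − -1.081512 = -4.226542

F_0 = 5.084337 N
F_1 = -13.895493 N
F_2 = -4.574866 N
F_3 = 4.909130 N
F_4 = -10.553760 N
F_5 = 7.082488 N
F_6 = 14.182796 N
F_7 = -4.226542 N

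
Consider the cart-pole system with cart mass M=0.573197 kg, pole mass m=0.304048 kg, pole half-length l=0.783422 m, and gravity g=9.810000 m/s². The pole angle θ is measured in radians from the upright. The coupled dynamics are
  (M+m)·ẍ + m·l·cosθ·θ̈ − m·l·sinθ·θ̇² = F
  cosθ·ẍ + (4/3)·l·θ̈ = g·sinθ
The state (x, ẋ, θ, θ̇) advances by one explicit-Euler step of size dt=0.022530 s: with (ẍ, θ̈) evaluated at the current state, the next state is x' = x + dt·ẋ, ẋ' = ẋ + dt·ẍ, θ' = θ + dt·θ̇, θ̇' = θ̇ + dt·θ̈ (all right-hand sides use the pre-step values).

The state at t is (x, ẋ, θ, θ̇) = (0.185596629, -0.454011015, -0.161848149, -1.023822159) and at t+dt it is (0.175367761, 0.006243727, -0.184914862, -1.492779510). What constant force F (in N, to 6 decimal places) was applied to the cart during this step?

ẍ = (ẋ'−ẋ)/dt = (0.006243727−-0.454011015)/0.022530 = 20.428528
θ̈ = (θ̇'−θ̇)/dt = (-1.492779510−-1.023822159)/0.022530 = -20.814796
sinθ=-0.161142, cosθ=0.986931
F = (M+m)·ẍ + m·l·cosθ·θ̈ − m·l·sinθ·θ̇² = 17.920824 + -4.893245 − -0.040234 = 13.067814

F = 13.067814 N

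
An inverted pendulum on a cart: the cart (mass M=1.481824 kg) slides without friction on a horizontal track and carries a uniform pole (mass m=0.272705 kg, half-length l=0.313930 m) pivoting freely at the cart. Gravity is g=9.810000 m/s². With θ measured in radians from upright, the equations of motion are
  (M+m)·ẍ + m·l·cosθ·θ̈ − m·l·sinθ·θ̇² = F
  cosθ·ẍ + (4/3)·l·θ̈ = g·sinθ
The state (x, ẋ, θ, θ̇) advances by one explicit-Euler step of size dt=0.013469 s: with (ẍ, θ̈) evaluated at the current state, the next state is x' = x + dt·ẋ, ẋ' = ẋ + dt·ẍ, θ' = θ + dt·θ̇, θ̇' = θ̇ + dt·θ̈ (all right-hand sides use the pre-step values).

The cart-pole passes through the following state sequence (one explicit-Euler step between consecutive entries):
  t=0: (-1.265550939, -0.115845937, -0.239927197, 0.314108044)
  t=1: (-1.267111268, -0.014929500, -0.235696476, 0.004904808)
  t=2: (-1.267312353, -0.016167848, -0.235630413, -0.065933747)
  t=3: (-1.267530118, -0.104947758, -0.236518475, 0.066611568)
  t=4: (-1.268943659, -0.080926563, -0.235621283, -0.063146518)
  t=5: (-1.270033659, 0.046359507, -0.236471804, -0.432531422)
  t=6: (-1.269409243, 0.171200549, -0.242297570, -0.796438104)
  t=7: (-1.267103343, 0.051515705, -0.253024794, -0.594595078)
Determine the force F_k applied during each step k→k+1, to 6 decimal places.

step 0→1:
  ẍ = (ẋ'−ẋ)/dt = (-0.014929500−-0.115845937)/0.013469 = 7.492497
  θ̈ = (θ̇'−θ̇)/dt = (0.004904808−0.314108044)/0.013469 = -22.956659
  sinθ=-0.237632, cosθ=0.971355
  F = (M+m)·ẍ + m·l·cosθ·θ̈ − m·l·sinθ·θ̇² = 13.145803 + -1.909030 − -0.002007 = 11.238780
step 1→2:
  ẍ = (ẋ'−ẋ)/dt = (-0.016167848−-0.014929500)/0.013469 = -0.091941
  θ̈ = (θ̇'−θ̇)/dt = (-0.065933747−0.004904808)/0.013469 = -5.259377
  sinθ=-0.233520, cosθ=0.972352
  F = (M+m)·ẍ + m·l·cosθ·θ̈ − m·l·sinθ·θ̇² = -0.161312 + -0.437808 − -0.000000 = -0.599120
step 2→3:
  ẍ = (ẋ'−ẋ)/dt = (-0.104947758−-0.016167848)/0.013469 = -6.591425
  θ̈ = (θ̇'−θ̇)/dt = (0.066611568−-0.065933747)/0.013469 = 9.840769
  sinθ=-0.233456, cosθ=0.972367
  F = (M+m)·ẍ + m·l·cosθ·θ̈ − m·l·sinθ·θ̇² = -11.564847 + 0.819191 − -0.000087 = -10.745569
step 3→4:
  ẍ = (ẋ'−ẋ)/dt = (-0.080926563−-0.104947758)/0.013469 = 1.783443
  θ̈ = (θ̇'−θ̇)/dt = (-0.063146518−0.066611568)/0.013469 = -9.633832
  sinθ=-0.234319, cosθ=0.972160
  F = (M+m)·ẍ + m·l·cosθ·θ̈ − m·l·sinθ·θ̇² = 3.129103 + -0.801794 − -0.000089 = 2.327398
step 4→5:
  ẍ = (ẋ'−ẋ)/dt = (0.046359507−-0.080926563)/0.013469 = 9.450298
  θ̈ = (θ̇'−θ̇)/dt = (-0.432531422−-0.063146518)/0.013469 = -27.424820
  sinθ=-0.233447, cosθ=0.972369
  F = (M+m)·ẍ + m·l·cosθ·θ̈ − m·l·sinθ·θ̇² = 16.580823 + -2.282974 − -0.000080 = 14.297928
step 5→6:
  ẍ = (ẋ'−ẋ)/dt = (0.171200549−0.046359507)/0.013469 = 9.268768
  θ̈ = (θ̇'−θ̇)/dt = (-0.796438104−-0.432531422)/0.013469 = -27.018092
  sinθ=-0.234274, cosθ=0.972171
  F = (M+m)·ẍ + m·l·cosθ·θ̈ − m·l·sinθ·θ̇² = 16.262323 + -2.248656 − -0.003752 = 14.017419
step 6→7:
  ẍ = (ẋ'−ẋ)/dt = (0.051515705−0.171200549)/0.013469 = -8.885949
  θ̈ = (θ̇'−θ̇)/dt = (-0.594595078−-0.796438104)/0.013469 = 14.985747
  sinθ=-0.239934, cosθ=0.970789
  F = (M+m)·ẍ + m·l·cosθ·θ̈ − m·l·sinθ·θ̇² = -15.590655 + 1.245459 − -0.013029 = -14.332167

F_0 = 11.238780 N
F_1 = -0.599120 N
F_2 = -10.745569 N
F_3 = 2.327398 N
F_4 = 14.297928 N
F_5 = 14.017419 N
F_6 = -14.332167 N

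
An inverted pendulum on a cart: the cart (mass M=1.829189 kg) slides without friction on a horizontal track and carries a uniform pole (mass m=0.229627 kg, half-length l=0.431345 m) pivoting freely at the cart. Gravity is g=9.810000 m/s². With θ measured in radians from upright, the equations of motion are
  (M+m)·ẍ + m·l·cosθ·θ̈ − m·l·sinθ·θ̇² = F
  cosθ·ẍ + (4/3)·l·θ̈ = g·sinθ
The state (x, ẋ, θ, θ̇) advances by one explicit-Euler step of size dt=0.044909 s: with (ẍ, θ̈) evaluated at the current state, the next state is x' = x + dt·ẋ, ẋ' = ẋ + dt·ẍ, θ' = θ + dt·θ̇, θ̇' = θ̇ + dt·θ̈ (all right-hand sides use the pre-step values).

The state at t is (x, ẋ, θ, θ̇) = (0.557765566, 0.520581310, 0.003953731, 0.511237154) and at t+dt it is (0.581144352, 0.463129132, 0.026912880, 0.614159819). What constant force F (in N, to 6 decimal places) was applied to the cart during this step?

ẍ = (ẋ'−ẋ)/dt = (0.463129132−0.520581310)/0.044909 = -1.279302
θ̈ = (θ̇'−θ̇)/dt = (0.614159819−0.511237154)/0.044909 = 2.291805
sinθ=0.003954, cosθ=0.999992
F = (M+m)·ẍ + m·l·cosθ·θ̈ − m·l·sinθ·θ̇² = -2.633848 + 0.226998 − 0.000102 = -2.406952

F = -2.406952 N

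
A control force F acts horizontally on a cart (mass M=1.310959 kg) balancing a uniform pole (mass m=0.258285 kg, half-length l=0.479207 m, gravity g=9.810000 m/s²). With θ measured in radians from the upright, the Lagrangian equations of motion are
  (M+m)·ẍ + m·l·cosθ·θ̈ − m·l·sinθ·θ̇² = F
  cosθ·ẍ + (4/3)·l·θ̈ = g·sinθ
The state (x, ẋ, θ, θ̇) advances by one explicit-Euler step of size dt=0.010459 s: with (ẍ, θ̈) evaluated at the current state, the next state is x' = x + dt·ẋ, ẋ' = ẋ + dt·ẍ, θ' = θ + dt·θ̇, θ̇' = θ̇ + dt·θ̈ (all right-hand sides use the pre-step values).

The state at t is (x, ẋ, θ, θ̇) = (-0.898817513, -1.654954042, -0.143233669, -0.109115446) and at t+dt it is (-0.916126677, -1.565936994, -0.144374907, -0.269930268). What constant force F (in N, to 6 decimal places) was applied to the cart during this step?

F = 11.472524 N

ẍ = (ẋ'−ẋ)/dt = (-1.565936994−-1.654954042)/0.010459 = 8.511048
θ̈ = (θ̇'−θ̇)/dt = (-0.269930268−-0.109115446)/0.010459 = -15.375736
sinθ=-0.142744, cosθ=0.989760
F = (M+m)·ẍ + m·l·cosθ·θ̈ − m·l·sinθ·θ̇² = 13.355911 + -1.883597 − -0.000210 = 11.472524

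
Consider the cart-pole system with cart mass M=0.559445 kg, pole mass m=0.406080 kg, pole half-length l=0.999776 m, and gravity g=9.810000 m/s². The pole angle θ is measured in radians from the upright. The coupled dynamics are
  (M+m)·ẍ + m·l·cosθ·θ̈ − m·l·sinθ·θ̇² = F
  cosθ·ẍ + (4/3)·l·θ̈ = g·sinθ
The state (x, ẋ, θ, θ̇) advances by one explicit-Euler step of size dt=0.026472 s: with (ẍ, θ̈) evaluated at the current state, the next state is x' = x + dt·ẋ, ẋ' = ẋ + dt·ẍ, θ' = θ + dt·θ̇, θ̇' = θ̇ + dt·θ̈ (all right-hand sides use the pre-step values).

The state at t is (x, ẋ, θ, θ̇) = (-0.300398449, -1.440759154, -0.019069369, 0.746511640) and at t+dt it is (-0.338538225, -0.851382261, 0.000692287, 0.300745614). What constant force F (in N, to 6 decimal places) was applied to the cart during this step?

F = 14.665651 N

ẍ = (ẋ'−ẋ)/dt = (-0.851382261−-1.440759154)/0.026472 = 22.264162
θ̈ = (θ̇'−θ̇)/dt = (0.300745614−0.746511640)/0.026472 = -16.839152
sinθ=-0.019068, cosθ=0.999818
F = (M+m)·ẍ + m·l·cosθ·θ̈ − m·l·sinθ·θ̇² = 21.496605 + -6.835268 − -0.004314 = 14.665651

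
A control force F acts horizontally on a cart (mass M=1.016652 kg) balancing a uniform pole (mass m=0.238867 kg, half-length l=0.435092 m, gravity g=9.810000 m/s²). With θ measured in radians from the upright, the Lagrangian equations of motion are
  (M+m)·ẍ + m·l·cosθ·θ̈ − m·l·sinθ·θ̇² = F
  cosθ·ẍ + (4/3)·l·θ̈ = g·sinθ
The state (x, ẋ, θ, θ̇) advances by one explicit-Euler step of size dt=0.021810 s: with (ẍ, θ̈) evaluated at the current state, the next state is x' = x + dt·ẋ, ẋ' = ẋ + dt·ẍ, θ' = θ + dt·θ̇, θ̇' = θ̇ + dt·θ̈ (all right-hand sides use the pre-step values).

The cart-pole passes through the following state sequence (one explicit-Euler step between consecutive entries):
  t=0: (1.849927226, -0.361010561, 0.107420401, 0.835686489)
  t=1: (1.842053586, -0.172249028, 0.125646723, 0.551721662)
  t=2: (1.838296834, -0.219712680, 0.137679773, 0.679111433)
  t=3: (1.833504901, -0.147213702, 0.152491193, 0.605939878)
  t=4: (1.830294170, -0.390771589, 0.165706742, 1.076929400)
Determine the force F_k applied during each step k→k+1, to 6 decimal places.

F_0 = 9.513153 N
F_1 = -2.134014 N
F_2 = 3.821535 N
F_3 = -11.808183 N

step 0→1:
  ẍ = (ẋ'−ẋ)/dt = (-0.172249028−-0.361010561)/0.021810 = 8.654816
  θ̈ = (θ̇'−θ̇)/dt = (0.551721662−0.835686489)/0.021810 = -13.019937
  sinθ=0.107214, cosθ=0.994236
  F = (M+m)·ẍ + m·l·cosθ·θ̈ − m·l·sinθ·θ̇² = 10.866286 + -1.345351 − 0.007782 = 9.513153
step 1→2:
  ẍ = (ẋ'−ẋ)/dt = (-0.219712680−-0.172249028)/0.021810 = -2.176234
  θ̈ = (θ̇'−θ̇)/dt = (0.679111433−0.551721662)/0.021810 = 5.840888
  sinθ=0.125316, cosθ=0.992117
  F = (M+m)·ẍ + m·l·cosθ·θ̈ − m·l·sinθ·θ̇² = -2.732303 + 0.602253 − 0.003964 = -2.134014
step 2→3:
  ẍ = (ẋ'−ẋ)/dt = (-0.147213702−-0.219712680)/0.021810 = 3.324116
  θ̈ = (θ̇'−θ̇)/dt = (0.605939878−0.679111433)/0.021810 = -3.354954
  sinθ=0.137245, cosθ=0.990537
  F = (M+m)·ẍ + m·l·cosθ·θ̈ − m·l·sinθ·θ̇² = 4.173491 + -0.345378 − 0.006578 = 3.821535
step 3→4:
  ẍ = (ẋ'−ẋ)/dt = (-0.390771589−-0.147213702)/0.021810 = -11.167258
  θ̈ = (θ̇'−θ̇)/dt = (1.076929400−0.605939878)/0.021810 = 21.595118
  sinθ=0.151901, cosθ=0.988396
  F = (M+m)·ẍ + m·l·cosθ·θ̈ − m·l·sinθ·θ̇² = -14.020704 + 2.218317 − 0.005796 = -11.808183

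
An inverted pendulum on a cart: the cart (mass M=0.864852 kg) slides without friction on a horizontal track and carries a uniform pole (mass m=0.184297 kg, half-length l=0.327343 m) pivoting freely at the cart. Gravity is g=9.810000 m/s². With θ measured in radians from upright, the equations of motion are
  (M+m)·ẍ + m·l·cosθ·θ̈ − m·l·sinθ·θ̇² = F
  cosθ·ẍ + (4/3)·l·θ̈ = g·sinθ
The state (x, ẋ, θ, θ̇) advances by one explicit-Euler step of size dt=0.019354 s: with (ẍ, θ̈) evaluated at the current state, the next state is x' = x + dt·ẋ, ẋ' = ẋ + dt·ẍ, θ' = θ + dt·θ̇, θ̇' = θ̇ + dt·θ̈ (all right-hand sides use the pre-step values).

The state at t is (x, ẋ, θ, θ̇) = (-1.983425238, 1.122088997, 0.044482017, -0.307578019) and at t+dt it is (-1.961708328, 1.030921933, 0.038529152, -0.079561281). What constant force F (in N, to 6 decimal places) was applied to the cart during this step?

F = -4.232225 N

ẍ = (ẋ'−ẋ)/dt = (1.030921933−1.122088997)/0.019354 = -4.710502
θ̈ = (θ̇'−θ̇)/dt = (-0.079561281−-0.307578019)/0.019354 = 11.781375
sinθ=0.044467, cosθ=0.999011
F = (M+m)·ẍ + m·l·cosθ·θ̈ − m·l·sinθ·θ̇² = -4.942019 + 0.710048 − 0.000254 = -4.232225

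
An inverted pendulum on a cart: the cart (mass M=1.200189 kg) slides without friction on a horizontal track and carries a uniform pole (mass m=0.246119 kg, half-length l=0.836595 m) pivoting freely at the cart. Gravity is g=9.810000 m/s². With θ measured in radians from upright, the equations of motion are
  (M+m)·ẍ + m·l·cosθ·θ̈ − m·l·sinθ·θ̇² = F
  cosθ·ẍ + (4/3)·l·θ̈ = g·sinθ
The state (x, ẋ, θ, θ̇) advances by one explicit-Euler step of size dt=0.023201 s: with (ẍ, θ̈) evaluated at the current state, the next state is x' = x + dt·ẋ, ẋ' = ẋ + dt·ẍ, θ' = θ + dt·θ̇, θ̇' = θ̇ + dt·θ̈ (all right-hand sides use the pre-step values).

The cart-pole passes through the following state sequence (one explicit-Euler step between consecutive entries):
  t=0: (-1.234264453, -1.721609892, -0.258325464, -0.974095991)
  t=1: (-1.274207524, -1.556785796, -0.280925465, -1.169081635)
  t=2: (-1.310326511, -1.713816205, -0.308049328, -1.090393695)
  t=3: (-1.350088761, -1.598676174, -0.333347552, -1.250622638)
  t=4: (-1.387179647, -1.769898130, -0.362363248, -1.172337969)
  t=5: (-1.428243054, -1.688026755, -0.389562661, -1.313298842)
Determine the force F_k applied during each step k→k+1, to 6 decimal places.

F_0 = 8.651722 N
F_1 = -9.040011 N
F_2 = 5.896799 N
F_3 = -9.911781 N
F_4 = 4.034278 N

step 0→1:
  ẍ = (ẋ'−ẋ)/dt = (-1.556785796−-1.721609892)/0.023201 = 7.104181
  θ̈ = (θ̇'−θ̇)/dt = (-1.169081635−-0.974095991)/0.023201 = -8.404191
  sinθ=-0.255462, cosθ=0.966819
  F = (M+m)·ẍ + m·l·cosθ·θ̈ − m·l·sinθ·θ̇² = 10.274833 + -1.673022 − -0.049910 = 8.651722
step 1→2:
  ẍ = (ẋ'−ẋ)/dt = (-1.713816205−-1.556785796)/0.023201 = -6.768260
  θ̈ = (θ̇'−θ̇)/dt = (-1.090393695−-1.169081635)/0.023201 = 3.391575
  sinθ=-0.277245, cosθ=0.960799
  F = (M+m)·ẍ + m·l·cosθ·θ̈ − m·l·sinθ·θ̇² = -9.788989 + 0.670957 − -0.078021 = -9.040011
step 2→3:
  ẍ = (ẋ'−ẋ)/dt = (-1.598676174−-1.713816205)/0.023201 = 4.962718
  θ̈ = (θ̇'−θ̇)/dt = (-1.250622638−-1.090393695)/0.023201 = -6.906122
  sinθ=-0.303200, cosθ=0.952927
  F = (M+m)·ẍ + m·l·cosθ·θ̈ − m·l·sinθ·θ̇² = 7.177619 + -1.355047 − -0.074226 = 5.896799
step 3→4:
  ẍ = (ẋ'−ẋ)/dt = (-1.769898130−-1.598676174)/0.023201 = -7.379939
  θ̈ = (θ̇'−θ̇)/dt = (-1.172337969−-1.250622638)/0.023201 = 3.374194
  sinθ=-0.327208, cosθ=0.944952
  F = (M+m)·ẍ + m·l·cosθ·θ̈ − m·l·sinθ·θ̇² = -10.673664 + 0.656508 − -0.105375 = -9.911781
step 4→5:
  ẍ = (ẋ'−ẋ)/dt = (-1.688026755−-1.769898130)/0.023201 = 3.528786
  θ̈ = (θ̇'−θ̇)/dt = (-1.313298842−-1.172337969)/0.023201 = -6.075638
  sinθ=-0.354485, cosθ=0.935062
  F = (M+m)·ẍ + m·l·cosθ·θ̈ − m·l·sinθ·θ̇² = 5.103712 + -1.169749 − -0.100315 = 4.034278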